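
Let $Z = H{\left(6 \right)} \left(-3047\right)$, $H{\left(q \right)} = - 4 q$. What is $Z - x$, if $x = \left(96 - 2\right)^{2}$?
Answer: $64292$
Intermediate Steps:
$x = 8836$ ($x = 94^{2} = 8836$)
$Z = 73128$ ($Z = \left(-4\right) 6 \left(-3047\right) = \left(-24\right) \left(-3047\right) = 73128$)
$Z - x = 73128 - 8836 = 64292$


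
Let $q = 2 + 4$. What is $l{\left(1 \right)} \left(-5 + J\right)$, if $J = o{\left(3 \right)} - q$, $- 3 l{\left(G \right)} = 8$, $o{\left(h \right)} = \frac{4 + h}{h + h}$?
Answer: $\frac{236}{9} \approx 26.222$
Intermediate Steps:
$o{\left(h \right)} = \frac{4 + h}{2 h}$
$q = 6$
$l{\left(G \right)} = - \frac{8}{3}$ ($l{\left(G \right)} = \left(- \frac{1}{3}\right) 8 = - \frac{8}{3}$)
$J = - \frac{29}{6}$ ($J = \frac{4 + 3}{2 \cdot 3} - 6 = \frac{1}{2} \cdot \frac{1}{3} \cdot 7 - 6 = \frac{7}{6} - 6 = - \frac{29}{6} \approx -4.8333$)
$l{\left(1 \right)} \left(-5 + J\right) = - \frac{8 \left(-5 - \frac{29}{6}\right)}{3} = \left(- \frac{8}{3}\right) \left(- \frac{59}{6}\right) = \frac{236}{9}$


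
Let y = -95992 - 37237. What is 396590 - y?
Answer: 529819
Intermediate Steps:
y = -133229
396590 - y = 396590 - 1*(-133229) = 396590 + 133229 = 529819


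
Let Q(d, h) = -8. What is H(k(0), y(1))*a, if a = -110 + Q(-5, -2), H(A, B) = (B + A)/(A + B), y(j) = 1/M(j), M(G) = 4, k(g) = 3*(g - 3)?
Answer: -118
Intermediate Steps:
k(g) = -9 + 3*g (k(g) = 3*(-3 + g) = -9 + 3*g)
y(j) = ¼ (y(j) = 1/4 = ¼)
H(A, B) = 1 (H(A, B) = (A + B)/(A + B) = 1)
a = -118 (a = -110 - 8 = -118)
H(k(0), y(1))*a = 1*(-118) = -118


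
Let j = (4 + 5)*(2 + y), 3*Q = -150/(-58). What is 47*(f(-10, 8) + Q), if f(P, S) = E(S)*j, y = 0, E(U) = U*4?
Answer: 786263/29 ≈ 27113.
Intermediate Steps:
E(U) = 4*U
Q = 25/29 (Q = (-150/(-58))/3 = (-150*(-1/58))/3 = (⅓)*(75/29) = 25/29 ≈ 0.86207)
j = 18 (j = (4 + 5)*(2 + 0) = 9*2 = 18)
f(P, S) = 72*S (f(P, S) = (4*S)*18 = 72*S)
47*(f(-10, 8) + Q) = 47*(72*8 + 25/29) = 47*(576 + 25/29) = 47*(16729/29) = 786263/29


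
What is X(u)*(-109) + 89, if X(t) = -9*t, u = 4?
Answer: 4013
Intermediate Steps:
X(u)*(-109) + 89 = -9*4*(-109) + 89 = -36*(-109) + 89 = 3924 + 89 = 4013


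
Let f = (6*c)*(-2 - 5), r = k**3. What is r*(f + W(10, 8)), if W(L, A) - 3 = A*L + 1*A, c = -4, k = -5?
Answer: -32375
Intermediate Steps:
r = -125 (r = (-5)**3 = -125)
W(L, A) = 3 + A + A*L (W(L, A) = 3 + (A*L + 1*A) = 3 + (A*L + A) = 3 + (A + A*L) = 3 + A + A*L)
f = 168 (f = (6*(-4))*(-2 - 5) = -24*(-7) = 168)
r*(f + W(10, 8)) = -125*(168 + (3 + 8 + 8*10)) = -125*(168 + (3 + 8 + 80)) = -125*(168 + 91) = -125*259 = -32375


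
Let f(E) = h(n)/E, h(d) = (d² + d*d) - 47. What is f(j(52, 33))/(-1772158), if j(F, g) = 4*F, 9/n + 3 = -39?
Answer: 4597/36123668672 ≈ 1.2726e-7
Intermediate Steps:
n = -3/14 (n = 9/(-3 - 39) = 9/(-42) = 9*(-1/42) = -3/14 ≈ -0.21429)
h(d) = -47 + 2*d² (h(d) = (d² + d²) - 47 = 2*d² - 47 = -47 + 2*d²)
f(E) = -4597/(98*E) (f(E) = (-47 + 2*(-3/14)²)/E = (-47 + 2*(9/196))/E = (-47 + 9/98)/E = -4597/(98*E))
f(j(52, 33))/(-1772158) = -4597/(98*(4*52))/(-1772158) = -4597/98/208*(-1/1772158) = -4597/98*1/208*(-1/1772158) = -4597/20384*(-1/1772158) = 4597/36123668672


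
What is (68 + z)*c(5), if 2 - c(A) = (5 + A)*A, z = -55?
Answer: -624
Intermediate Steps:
c(A) = 2 - A*(5 + A) (c(A) = 2 - (5 + A)*A = 2 - A*(5 + A))
(68 + z)*c(5) = (68 - 55)*(2 - 1*5² - 5*5) = 13*(2 - 1*25 - 25) = 13*(2 - 25 - 25) = 13*(-48) = -624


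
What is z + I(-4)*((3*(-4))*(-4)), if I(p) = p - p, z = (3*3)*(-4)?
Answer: -36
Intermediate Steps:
z = -36 (z = 9*(-4) = -36)
I(p) = 0
z + I(-4)*((3*(-4))*(-4)) = -36 + 0*((3*(-4))*(-4)) = -36 + 0*(-12*(-4)) = -36 + 0*48 = -36 + 0 = -36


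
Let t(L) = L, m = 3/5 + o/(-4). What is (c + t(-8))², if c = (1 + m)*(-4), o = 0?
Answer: 5184/25 ≈ 207.36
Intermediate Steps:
m = ⅗ (m = 3/5 + 0/(-4) = 3*(⅕) + 0*(-¼) = ⅗ + 0 = ⅗ ≈ 0.60000)
c = -32/5 (c = (1 + ⅗)*(-4) = (8/5)*(-4) = -32/5 ≈ -6.4000)
(c + t(-8))² = (-32/5 - 8)² = (-72/5)² = 5184/25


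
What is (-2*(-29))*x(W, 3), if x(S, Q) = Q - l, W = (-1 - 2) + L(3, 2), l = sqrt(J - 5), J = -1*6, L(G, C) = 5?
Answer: 174 - 58*I*sqrt(11) ≈ 174.0 - 192.36*I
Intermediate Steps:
J = -6
l = I*sqrt(11) (l = sqrt(-6 - 5) = sqrt(-11) = I*sqrt(11) ≈ 3.3166*I)
W = 2 (W = (-1 - 2) + 5 = -3 + 5 = 2)
x(S, Q) = Q - I*sqrt(11)
(-2*(-29))*x(W, 3) = (-2*(-29))*(3 - I*sqrt(11)) = 58*(3 - I*sqrt(11)) = 174 - 58*I*sqrt(11)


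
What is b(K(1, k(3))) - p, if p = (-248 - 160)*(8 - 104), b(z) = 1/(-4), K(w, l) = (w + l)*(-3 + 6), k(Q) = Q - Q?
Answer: -156673/4 ≈ -39168.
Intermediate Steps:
k(Q) = 0
K(w, l) = 3*l + 3*w (K(w, l) = (l + w)*3 = 3*l + 3*w)
b(z) = -¼
p = 39168 (p = -408*(-96) = 39168)
b(K(1, k(3))) - p = -¼ - 1*39168 = -¼ - 39168 = -156673/4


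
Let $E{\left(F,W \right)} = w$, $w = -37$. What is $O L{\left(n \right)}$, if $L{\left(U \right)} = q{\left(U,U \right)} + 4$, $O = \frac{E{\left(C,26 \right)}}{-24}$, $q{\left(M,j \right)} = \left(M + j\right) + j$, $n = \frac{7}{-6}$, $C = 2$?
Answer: $\frac{37}{48} \approx 0.77083$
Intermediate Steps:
$n = - \frac{7}{6}$ ($n = 7 \left(- \frac{1}{6}\right) = - \frac{7}{6} \approx -1.1667$)
$E{\left(F,W \right)} = -37$
$q{\left(M,j \right)} = M + 2 j$
$O = \frac{37}{24}$ ($O = - \frac{37}{-24} = \left(-37\right) \left(- \frac{1}{24}\right) = \frac{37}{24} \approx 1.5417$)
$L{\left(U \right)} = 4 + 3 U$ ($L{\left(U \right)} = \left(U + 2 U\right) + 4 = 3 U + 4 = 4 + 3 U$)
$O L{\left(n \right)} = \frac{37 \left(4 + 3 \left(- \frac{7}{6}\right)\right)}{24} = \frac{37 \left(4 - \frac{7}{2}\right)}{24} = \frac{37}{24} \cdot \frac{1}{2} = \frac{37}{48}$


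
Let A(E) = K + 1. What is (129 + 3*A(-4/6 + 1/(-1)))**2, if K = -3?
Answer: 15129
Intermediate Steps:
A(E) = -2 (A(E) = -3 + 1 = -2)
(129 + 3*A(-4/6 + 1/(-1)))**2 = (129 + 3*(-2))**2 = (129 - 6)**2 = 123**2 = 15129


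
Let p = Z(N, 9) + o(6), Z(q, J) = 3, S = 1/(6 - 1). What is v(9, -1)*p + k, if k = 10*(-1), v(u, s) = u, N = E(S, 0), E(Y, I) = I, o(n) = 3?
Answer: 44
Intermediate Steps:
S = 1/5 ≈ 0.20000
N = 0
p = 6 (p = 3 + 3 = 6)
k = -10
v(9, -1)*p + k = 9*6 - 10 = 54 - 10 = 44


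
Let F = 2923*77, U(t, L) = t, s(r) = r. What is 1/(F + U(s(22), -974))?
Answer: 1/225093 ≈ 4.4426e-6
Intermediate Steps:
F = 225071
1/(F + U(s(22), -974)) = 1/(225071 + 22) = 1/225093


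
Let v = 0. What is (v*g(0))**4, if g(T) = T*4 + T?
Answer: 0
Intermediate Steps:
g(T) = 5*T (g(T) = 4*T + T = 5*T)
(v*g(0))**4 = (0*(5*0))**4 = (0*0)**4 = 0**4 = 0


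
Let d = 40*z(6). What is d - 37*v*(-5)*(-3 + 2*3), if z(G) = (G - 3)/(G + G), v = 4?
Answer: 2230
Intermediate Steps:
z(G) = (-3 + G)/(2*G) (z(G) = (-3 + G)/((2*G)) = (-3 + G)*(1/(2*G)) = (-3 + G)/(2*G))
d = 10 (d = 40*((1/2)*(-3 + 6)/6) = 40*((1/2)*(1/6)*3) = 40*(1/4) = 10)
d - 37*v*(-5)*(-3 + 2*3) = 10 - 37*4*(-5)*(-3 + 2*3) = 10 - (-740)*(-3 + 6) = 10 - (-740)*3 = 10 - 37*(-60) = 10 + 2220 = 2230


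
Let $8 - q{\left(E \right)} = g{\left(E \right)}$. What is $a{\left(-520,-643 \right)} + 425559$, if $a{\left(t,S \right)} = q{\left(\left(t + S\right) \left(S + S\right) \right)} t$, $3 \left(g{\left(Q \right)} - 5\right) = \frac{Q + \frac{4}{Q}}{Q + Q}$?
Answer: $\frac{711469397315055877}{1677654901443} \approx 4.2409 \cdot 10^{5}$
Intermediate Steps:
$g{\left(Q \right)} = 5 + \frac{Q + \frac{4}{Q}}{6 Q}$ ($g{\left(Q \right)} = 5 + \frac{\left(Q + \frac{4}{Q}\right) \frac{1}{Q + Q}}{3} = 5 + \frac{\left(Q + \frac{4}{Q}\right) \frac{1}{2 Q}}{3} = 5 + \frac{\frac{1}{2} \frac{1}{Q} \left(Q + \frac{4}{Q}\right)}{3} = 5 + \frac{Q + \frac{4}{Q}}{6 Q}$)
$q{\left(E \right)} = \frac{17}{6} - \frac{2}{3 E^{2}}$ ($q{\left(E \right)} = 8 - \left(\frac{31}{6} + \frac{2}{3 E^{2}}\right) = \frac{17}{6} - \frac{2}{3 E^{2}}$)
$a{\left(t,S \right)} = t \left(\frac{17}{6} - \frac{1}{6 S^{2} \left(S + t\right)^{2}}\right)$ ($a{\left(t,S \right)} = \left(\frac{17}{6} - \frac{2}{3 \left(S + S\right)^{2} \left(t + S\right)^{2}}\right) t = \left(\frac{17}{6} - \frac{2}{3 \cdot 4 S^{2} \left(S + t\right)^{2}}\right) t = \left(\frac{17}{6} - \frac{2 \frac{1}{4 S^{2} \left(S + t\right)^{2}}}{3}\right) t = \left(\frac{17}{6} - \frac{1}{6 S^{2} \left(S + t\right)^{2}}\right) t = t \left(\frac{17}{6} - \frac{1}{6 S^{2} \left(S + t\right)^{2}}\right)$)
$a{\left(-520,-643 \right)} + 425559 = \left(\frac{17}{6} \left(-520\right) - - \frac{260}{3 \cdot 413449 \left(-643 - 520\right)^{2}}\right) + 425559 = \left(- \frac{4420}{3} - \left(- \frac{260}{3}\right) \frac{1}{413449} \cdot \frac{1}{1352569}\right) + 425559 = \left(- \frac{4420}{3} + \frac{260}{1677654901443}\right) + 425559 = - \frac{2471744888125760}{1677654901443} + 425559 = \frac{711469397315055877}{1677654901443}$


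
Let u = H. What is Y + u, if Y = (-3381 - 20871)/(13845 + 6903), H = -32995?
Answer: -57050376/1729 ≈ -32996.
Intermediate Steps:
u = -32995
Y = -2021/1729 (Y = -24252/20748 = -24252*1/20748 = -2021/1729 ≈ -1.1689)
Y + u = -2021/1729 - 32995 = -57050376/1729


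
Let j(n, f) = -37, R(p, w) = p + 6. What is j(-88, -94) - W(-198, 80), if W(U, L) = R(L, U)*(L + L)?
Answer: -13797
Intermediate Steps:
R(p, w) = 6 + p
W(U, L) = 2*L*(6 + L) (W(U, L) = (6 + L)*(L + L) = (6 + L)*(2*L) = 2*L*(6 + L))
j(-88, -94) - W(-198, 80) = -37 - 2*80*(6 + 80) = -37 - 2*80*86 = -37 - 1*13760 = -37 - 13760 = -13797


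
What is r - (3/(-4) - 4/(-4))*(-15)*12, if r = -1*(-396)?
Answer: 441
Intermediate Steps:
r = 396
r - (3/(-4) - 4/(-4))*(-15)*12 = 396 - (3/(-4) - 4/(-4))*(-15)*12 = 396 - (3*(-1/4) - 4*(-1/4))*(-15)*12 = 396 - (-3/4 + 1)*(-15)*12 = 396 - (1/4)*(-15)*12 = 396 - (-15)*12/4 = 396 - 1*(-45) = 396 + 45 = 441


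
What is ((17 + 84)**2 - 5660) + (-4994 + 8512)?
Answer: 8059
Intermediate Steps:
((17 + 84)**2 - 5660) + (-4994 + 8512) = (101**2 - 5660) + 3518 = (10201 - 5660) + 3518 = 4541 + 3518 = 8059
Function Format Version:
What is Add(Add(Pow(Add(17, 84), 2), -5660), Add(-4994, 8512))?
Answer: 8059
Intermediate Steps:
Add(Add(Pow(Add(17, 84), 2), -5660), Add(-4994, 8512)) = Add(Add(Pow(101, 2), -5660), 3518) = Add(Add(10201, -5660), 3518) = Add(4541, 3518) = 8059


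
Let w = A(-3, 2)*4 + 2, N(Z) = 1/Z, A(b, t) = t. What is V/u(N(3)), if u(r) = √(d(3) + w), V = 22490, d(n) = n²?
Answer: 22490*√19/19 ≈ 5159.6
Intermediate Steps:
w = 10 (w = 2*4 + 2 = 8 + 2 = 10)
u(r) = √19 (u(r) = √(3² + 10) = √(9 + 10) = √19)
V/u(N(3)) = 22490/(√19) = 22490*(√19/19) = 22490*√19/19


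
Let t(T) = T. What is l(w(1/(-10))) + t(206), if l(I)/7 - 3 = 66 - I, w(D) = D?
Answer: 6897/10 ≈ 689.70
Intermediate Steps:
l(I) = 483 - 7*I (l(I) = 21 + 7*(66 - I) = 21 + (462 - 7*I) = 483 - 7*I)
l(w(1/(-10))) + t(206) = (483 - 7/(-10)) + 206 = (483 - 7*(-⅒)) + 206 = (483 + 7/10) + 206 = 4837/10 + 206 = 6897/10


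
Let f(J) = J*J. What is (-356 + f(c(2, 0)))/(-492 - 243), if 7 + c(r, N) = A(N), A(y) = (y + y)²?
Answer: 307/735 ≈ 0.41769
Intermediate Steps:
A(y) = 4*y² (A(y) = (2*y)² = 4*y²)
c(r, N) = -7 + 4*N²
f(J) = J²
(-356 + f(c(2, 0)))/(-492 - 243) = (-356 + (-7 + 4*0²)²)/(-492 - 243) = (-356 + (-7 + 4*0)²)/(-735) = (-356 + (-7 + 0)²)*(-1/735) = (-356 + (-7)²)*(-1/735) = (-356 + 49)*(-1/735) = -307*(-1/735) = 307/735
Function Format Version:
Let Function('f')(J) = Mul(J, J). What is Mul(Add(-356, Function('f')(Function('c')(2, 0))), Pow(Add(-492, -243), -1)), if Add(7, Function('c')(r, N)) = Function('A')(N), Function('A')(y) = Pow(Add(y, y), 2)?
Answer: Rational(307, 735) ≈ 0.41769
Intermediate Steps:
Function('A')(y) = Mul(4, Pow(y, 2)) (Function('A')(y) = Pow(Mul(2, y), 2) = Mul(4, Pow(y, 2)))
Function('c')(r, N) = Add(-7, Mul(4, Pow(N, 2)))
Function('f')(J) = Pow(J, 2)
Mul(Add(-356, Function('f')(Function('c')(2, 0))), Pow(Add(-492, -243), -1)) = Mul(Add(-356, Pow(Add(-7, Mul(4, Pow(0, 2))), 2)), Pow(Add(-492, -243), -1)) = Mul(Add(-356, Pow(Add(-7, Mul(4, 0)), 2)), Pow(-735, -1)) = Mul(Add(-356, Pow(Add(-7, 0), 2)), Rational(-1, 735)) = Mul(Add(-356, Pow(-7, 2)), Rational(-1, 735)) = Mul(Add(-356, 49), Rational(-1, 735)) = Mul(-307, Rational(-1, 735)) = Rational(307, 735)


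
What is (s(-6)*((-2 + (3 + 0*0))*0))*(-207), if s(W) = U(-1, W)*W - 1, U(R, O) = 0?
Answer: 0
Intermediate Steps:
s(W) = -1 (s(W) = 0*W - 1 = 0 - 1 = -1)
(s(-6)*((-2 + (3 + 0*0))*0))*(-207) = -(-2 + (3 + 0*0))*0*(-207) = -(-2 + (3 + 0))*0*(-207) = -(-2 + 3)*0*(-207) = -0*(-207) = -1*0*(-207) = 0*(-207) = 0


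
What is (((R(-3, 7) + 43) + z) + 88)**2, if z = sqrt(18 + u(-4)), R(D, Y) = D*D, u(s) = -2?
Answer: 20736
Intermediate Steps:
R(D, Y) = D**2
z = 4 (z = sqrt(18 - 2) = sqrt(16) = 4)
(((R(-3, 7) + 43) + z) + 88)**2 = ((((-3)**2 + 43) + 4) + 88)**2 = (((9 + 43) + 4) + 88)**2 = ((52 + 4) + 88)**2 = (56 + 88)**2 = 144**2 = 20736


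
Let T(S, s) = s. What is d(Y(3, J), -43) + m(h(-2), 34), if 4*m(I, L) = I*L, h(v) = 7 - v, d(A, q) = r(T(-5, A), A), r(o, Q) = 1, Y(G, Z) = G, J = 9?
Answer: 155/2 ≈ 77.500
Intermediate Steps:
d(A, q) = 1
m(I, L) = I*L/4 (m(I, L) = (I*L)/4 = I*L/4)
d(Y(3, J), -43) + m(h(-2), 34) = 1 + (¼)*(7 - 1*(-2))*34 = 1 + (¼)*(7 + 2)*34 = 1 + (¼)*9*34 = 1 + 153/2 = 155/2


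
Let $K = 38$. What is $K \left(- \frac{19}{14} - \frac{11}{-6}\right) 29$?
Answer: $\frac{11020}{21} \approx 524.76$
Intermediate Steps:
$K \left(- \frac{19}{14} - \frac{11}{-6}\right) 29 = 38 \left(- \frac{19}{14} - \frac{11}{-6}\right) 29 = 38 \left(\left(-19\right) \frac{1}{14} - - \frac{11}{6}\right) 29 = 38 \left(- \frac{19}{14} + \frac{11}{6}\right) 29 = 38 \cdot \frac{10}{21} \cdot 29 = \frac{380}{21} \cdot 29 = \frac{11020}{21}$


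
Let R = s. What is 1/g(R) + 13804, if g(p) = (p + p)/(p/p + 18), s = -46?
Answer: 1269949/92 ≈ 13804.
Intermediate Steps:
R = -46
g(p) = 2*p/19 (g(p) = (2*p)/(1 + 18) = (2*p)/19 = (2*p)*(1/19) = 2*p/19)
1/g(R) + 13804 = 1/((2/19)*(-46)) + 13804 = 1/(-92/19) + 13804 = -19/92 + 13804 = 1269949/92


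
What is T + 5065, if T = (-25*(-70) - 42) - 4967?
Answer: 1806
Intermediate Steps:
T = -3259 (T = (1750 - 42) - 4967 = 1708 - 4967 = -3259)
T + 5065 = -3259 + 5065 = 1806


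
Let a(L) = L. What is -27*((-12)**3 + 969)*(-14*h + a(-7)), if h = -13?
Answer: 3586275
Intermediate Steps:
-27*((-12)**3 + 969)*(-14*h + a(-7)) = -27*((-12)**3 + 969)*(-14*(-13) - 7) = -27*(-1728 + 969)*(182 - 7) = -(-20493)*175 = -27*(-132825) = 3586275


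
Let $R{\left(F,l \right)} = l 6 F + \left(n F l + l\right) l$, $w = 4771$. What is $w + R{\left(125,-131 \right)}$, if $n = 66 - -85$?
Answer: $323837557$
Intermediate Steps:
$n = 151$ ($n = 66 + 85 = 151$)
$R{\left(F,l \right)} = l \left(l + 151 F l\right) + 6 F l$ ($R{\left(F,l \right)} = l 6 F + \left(151 F l + l\right) l = 6 l F + \left(151 F l + l\right) l = 6 F l + \left(l + 151 F l\right) l = 6 F l + l \left(l + 151 F l\right) = l \left(l + 151 F l\right) + 6 F l$)
$w + R{\left(125,-131 \right)} = 4771 - 131 \left(-131 + 6 \cdot 125 + 151 \cdot 125 \left(-131\right)\right) = 4771 - 131 \left(-131 + 750 - 2472625\right) = 4771 - -323832786 = 4771 + 323832786 = 323837557$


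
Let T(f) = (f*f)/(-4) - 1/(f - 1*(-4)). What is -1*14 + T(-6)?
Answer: -45/2 ≈ -22.500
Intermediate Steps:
T(f) = -1/(4 + f) - f²/4 (T(f) = f²*(-¼) - 1/(f + 4) = -f²/4 - 1/(4 + f) = -1/(4 + f) - f²/4)
-1*14 + T(-6) = -1*14 + (-1 - 1*(-6)² - ¼*(-6)³)/(4 - 6) = -14 + (-1 - 1*36 - ¼*(-216))/(-2) = -14 - (-1 - 36 + 54)/2 = -14 - ½*17 = -14 - 17/2 = -45/2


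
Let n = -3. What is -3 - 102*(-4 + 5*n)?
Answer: 1935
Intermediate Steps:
-3 - 102*(-4 + 5*n) = -3 - 102*(-4 + 5*(-3)) = -3 - 102*(-4 - 15) = -3 - 102*(-19) = -3 + 1938 = 1935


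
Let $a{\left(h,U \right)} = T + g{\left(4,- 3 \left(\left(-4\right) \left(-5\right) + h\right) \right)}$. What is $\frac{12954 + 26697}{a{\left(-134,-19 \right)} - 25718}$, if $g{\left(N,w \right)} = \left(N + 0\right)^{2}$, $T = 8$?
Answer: $- \frac{39651}{25694} \approx -1.5432$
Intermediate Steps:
$g{\left(N,w \right)} = N^{2}$
$a{\left(h,U \right)} = 24$ ($a{\left(h,U \right)} = 8 + 4^{2} = 8 + 16 = 24$)
$\frac{12954 + 26697}{a{\left(-134,-19 \right)} - 25718} = \frac{12954 + 26697}{24 - 25718} = \frac{39651}{-25694} = 39651 \left(- \frac{1}{25694}\right) = - \frac{39651}{25694}$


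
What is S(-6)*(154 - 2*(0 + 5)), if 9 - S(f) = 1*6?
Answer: 432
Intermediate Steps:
S(f) = 3 (S(f) = 9 - 6 = 3)
S(-6)*(154 - 2*(0 + 5)) = 3*(154 - 2*(0 + 5)) = 3*(154 - 2*5) = 3*(154 - 10) = 3*144 = 432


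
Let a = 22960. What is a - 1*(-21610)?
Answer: 44570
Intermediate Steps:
a - 1*(-21610) = 22960 - 1*(-21610) = 22960 + 21610 = 44570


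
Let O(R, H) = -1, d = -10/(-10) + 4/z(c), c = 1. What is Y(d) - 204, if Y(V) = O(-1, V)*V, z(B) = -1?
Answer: -201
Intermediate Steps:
d = -3 (d = -10/(-10) + 4/(-1) = -10*(-⅒) + 4*(-1) = 1 - 4 = -3)
Y(V) = -V
Y(d) - 204 = -1*(-3) - 204 = 3 - 204 = -201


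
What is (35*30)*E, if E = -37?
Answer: -38850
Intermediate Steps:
(35*30)*E = (35*30)*(-37) = 1050*(-37) = -38850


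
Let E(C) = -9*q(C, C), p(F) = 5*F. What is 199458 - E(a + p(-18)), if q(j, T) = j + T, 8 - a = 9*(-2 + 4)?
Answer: 197658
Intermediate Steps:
a = -10 (a = 8 - 9*(-2 + 4) = 8 - 9*2 = 8 - 1*18 = 8 - 18 = -10)
q(j, T) = T + j
E(C) = -18*C (E(C) = -9*(C + C) = -18*C)
199458 - E(a + p(-18)) = 199458 - (-18)*(-10 + 5*(-18)) = 199458 - (-18)*(-10 - 90) = 199458 - (-18)*(-100) = 199458 - 1*1800 = 199458 - 1800 = 197658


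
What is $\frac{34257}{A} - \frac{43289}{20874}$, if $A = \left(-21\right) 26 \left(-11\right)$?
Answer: $\frac{5417701}{1492491} \approx 3.63$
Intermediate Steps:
$A = 6006$ ($A = \left(-546\right) \left(-11\right) = 6006$)
$\frac{34257}{A} - \frac{43289}{20874} = \frac{34257}{6006} - \frac{43289}{20874} = 34257 \cdot \frac{1}{6006} - \frac{43289}{20874} = \frac{11419}{2002} - \frac{43289}{20874} = \frac{5417701}{1492491}$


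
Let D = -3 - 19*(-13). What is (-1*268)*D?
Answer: -65392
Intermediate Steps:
D = 244 (D = -3 + 247 = 244)
(-1*268)*D = -1*268*244 = -268*244 = -65392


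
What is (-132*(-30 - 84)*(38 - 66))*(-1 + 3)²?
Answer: -1685376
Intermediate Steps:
(-132*(-30 - 84)*(38 - 66))*(-1 + 3)² = -(-15048)*(-28)*2² = -132*3192*4 = -421344*4 = -1685376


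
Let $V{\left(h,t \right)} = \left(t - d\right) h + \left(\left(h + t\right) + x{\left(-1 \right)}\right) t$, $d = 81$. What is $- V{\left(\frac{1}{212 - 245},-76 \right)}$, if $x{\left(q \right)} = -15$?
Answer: $- \frac{228461}{33} \approx -6923.1$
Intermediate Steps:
$V{\left(h,t \right)} = h \left(-81 + t\right) + t \left(-15 + h + t\right)$ ($V{\left(h,t \right)} = \left(t - 81\right) h + \left(\left(h + t\right) - 15\right) t = \left(t - 81\right) h + \left(-15 + h + t\right) t = \left(-81 + t\right) h + t \left(-15 + h + t\right) = h \left(-81 + t\right) + t \left(-15 + h + t\right)$)
$- V{\left(\frac{1}{212 - 245},-76 \right)} = - (\left(-76\right)^{2} - \frac{81}{212 - 245} - -1140 + 2 \frac{1}{212 - 245} \left(-76\right)) = - (5776 - \frac{81}{-33} + 1140 + 2 \frac{1}{-33} \left(-76\right)) = - (5776 - - \frac{27}{11} + 1140 + 2 \left(- \frac{1}{33}\right) \left(-76\right)) = - (5776 + \frac{27}{11} + 1140 + \frac{152}{33}) = \left(-1\right) \frac{228461}{33} = - \frac{228461}{33}$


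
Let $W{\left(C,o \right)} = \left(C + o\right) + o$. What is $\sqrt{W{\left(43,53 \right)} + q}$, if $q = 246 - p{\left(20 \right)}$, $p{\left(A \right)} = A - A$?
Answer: $\sqrt{395} \approx 19.875$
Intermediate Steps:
$p{\left(A \right)} = 0$
$W{\left(C,o \right)} = C + 2 o$
$q = 246$ ($q = 246 - 0 = 246 + 0 = 246$)
$\sqrt{W{\left(43,53 \right)} + q} = \sqrt{\left(43 + 2 \cdot 53\right) + 246} = \sqrt{\left(43 + 106\right) + 246} = \sqrt{149 + 246} = \sqrt{395}$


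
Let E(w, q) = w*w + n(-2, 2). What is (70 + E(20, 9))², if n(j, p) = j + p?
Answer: 220900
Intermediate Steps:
E(w, q) = w² (E(w, q) = w*w + (-2 + 2) = w² + 0 = w²)
(70 + E(20, 9))² = (70 + 20²)² = (70 + 400)² = 470² = 220900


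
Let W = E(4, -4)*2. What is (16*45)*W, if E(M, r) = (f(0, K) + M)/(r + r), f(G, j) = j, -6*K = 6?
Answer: -540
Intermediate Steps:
K = -1 (K = -1/6*6 = -1)
E(M, r) = (-1 + M)/(2*r) (E(M, r) = (-1 + M)/(r + r) = (-1 + M)/((2*r)) = (-1 + M)*(1/(2*r)) = (-1 + M)/(2*r))
W = -3/4 (W = ((1/2)*(-1 + 4)/(-4))*2 = ((1/2)*(-1/4)*3)*2 = -3/8*2 = -3/4 ≈ -0.75000)
(16*45)*W = (16*45)*(-3/4) = 720*(-3/4) = -540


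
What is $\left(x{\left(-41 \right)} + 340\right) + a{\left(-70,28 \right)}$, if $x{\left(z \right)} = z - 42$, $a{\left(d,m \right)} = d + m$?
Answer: $215$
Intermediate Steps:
$x{\left(z \right)} = -42 + z$
$\left(x{\left(-41 \right)} + 340\right) + a{\left(-70,28 \right)} = \left(\left(-42 - 41\right) + 340\right) + \left(-70 + 28\right) = \left(-83 + 340\right) - 42 = 257 - 42 = 215$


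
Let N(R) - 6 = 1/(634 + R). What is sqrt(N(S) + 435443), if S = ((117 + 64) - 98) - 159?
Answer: sqrt(15064793666)/186 ≈ 659.89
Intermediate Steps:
S = -76 (S = (181 - 98) - 159 = 83 - 159 = -76)
N(R) = 6 + 1/(634 + R)
sqrt(N(S) + 435443) = sqrt((3805 + 6*(-76))/(634 - 76) + 435443) = sqrt((3805 - 456)/558 + 435443) = sqrt((1/558)*3349 + 435443) = sqrt(3349/558 + 435443) = sqrt(242980543/558) = sqrt(15064793666)/186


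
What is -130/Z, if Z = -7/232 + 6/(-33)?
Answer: 331760/541 ≈ 613.23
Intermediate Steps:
Z = -541/2552 (Z = -7*1/232 + 6*(-1/33) = -7/232 - 2/11 = -541/2552 ≈ -0.21199)
-130/Z = -130/(-541/2552) = -2552/541*(-130) = 331760/541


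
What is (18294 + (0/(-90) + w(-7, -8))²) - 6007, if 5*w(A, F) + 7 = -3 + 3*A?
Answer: 308136/25 ≈ 12325.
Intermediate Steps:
w(A, F) = -2 + 3*A/5 (w(A, F) = -7/5 + (-3 + 3*A)/5 = -7/5 + (-⅗ + 3*A/5) = -2 + 3*A/5)
(18294 + (0/(-90) + w(-7, -8))²) - 6007 = (18294 + (0/(-90) + (-2 + (⅗)*(-7)))²) - 6007 = (18294 + (0*(-1/90) + (-2 - 21/5))²) - 6007 = (18294 + (0 - 31/5)²) - 6007 = (18294 + (-31/5)²) - 6007 = (18294 + 961/25) - 6007 = 458311/25 - 6007 = 308136/25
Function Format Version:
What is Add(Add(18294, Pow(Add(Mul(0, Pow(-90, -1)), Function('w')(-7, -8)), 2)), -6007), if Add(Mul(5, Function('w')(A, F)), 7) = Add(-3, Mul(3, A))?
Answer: Rational(308136, 25) ≈ 12325.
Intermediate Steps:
Function('w')(A, F) = Add(-2, Mul(Rational(3, 5), A)) (Function('w')(A, F) = Add(Rational(-7, 5), Mul(Rational(1, 5), Add(-3, Mul(3, A)))) = Add(Rational(-7, 5), Add(Rational(-3, 5), Mul(Rational(3, 5), A))) = Add(-2, Mul(Rational(3, 5), A)))
Add(Add(18294, Pow(Add(Mul(0, Pow(-90, -1)), Function('w')(-7, -8)), 2)), -6007) = Add(Add(18294, Pow(Add(Mul(0, Pow(-90, -1)), Add(-2, Mul(Rational(3, 5), -7))), 2)), -6007) = Add(Add(18294, Pow(Add(Mul(0, Rational(-1, 90)), Add(-2, Rational(-21, 5))), 2)), -6007) = Add(Add(18294, Pow(Add(0, Rational(-31, 5)), 2)), -6007) = Add(Add(18294, Pow(Rational(-31, 5), 2)), -6007) = Add(Add(18294, Rational(961, 25)), -6007) = Add(Rational(458311, 25), -6007) = Rational(308136, 25)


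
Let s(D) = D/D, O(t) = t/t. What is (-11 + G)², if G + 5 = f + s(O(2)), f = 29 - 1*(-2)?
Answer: 256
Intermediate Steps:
f = 31 (f = 29 + 2 = 31)
O(t) = 1
s(D) = 1
G = 27 (G = -5 + (31 + 1) = -5 + 32 = 27)
(-11 + G)² = (-11 + 27)² = 16² = 256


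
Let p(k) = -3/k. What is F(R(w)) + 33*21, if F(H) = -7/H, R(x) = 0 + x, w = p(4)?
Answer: 2107/3 ≈ 702.33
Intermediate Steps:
w = -3/4 ≈ -0.75000
R(x) = x
F(R(w)) + 33*21 = -7/(-3/4) + 33*21 = -7*(-4/3) + 693 = 28/3 + 693 = 2107/3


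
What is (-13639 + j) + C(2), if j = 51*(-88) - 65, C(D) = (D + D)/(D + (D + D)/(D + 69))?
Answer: -1327874/73 ≈ -18190.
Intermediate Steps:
C(D) = 2*D/(D + 2*D/(69 + D)) (C(D) = (2*D)/(D + (2*D)/(69 + D)) = (2*D)/(D + 2*D/(69 + D)) = 2*D/(D + 2*D/(69 + D)))
j = -4553 (j = -4488 - 65 = -4553)
(-13639 + j) + C(2) = (-13639 - 4553) + 2*(69 + 2)/(71 + 2) = -18192 + 2*71/73 = -18192 + 2*(1/73)*71 = -18192 + 142/73 = -1327874/73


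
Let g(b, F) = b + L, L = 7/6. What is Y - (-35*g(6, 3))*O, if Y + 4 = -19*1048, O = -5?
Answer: -127021/6 ≈ -21170.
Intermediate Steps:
L = 7/6 (L = 7*(1/6) = 7/6 ≈ 1.1667)
g(b, F) = 7/6 + b (g(b, F) = b + 7/6 = 7/6 + b)
Y = -19916 (Y = -4 - 19*1048 = -4 - 19912 = -19916)
Y - (-35*g(6, 3))*O = -19916 - (-35*(7/6 + 6))*(-5) = -19916 - (-35*43/6)*(-5) = -19916 - (-1505)*(-5)/6 = -19916 - 1*7525/6 = -19916 - 7525/6 = -127021/6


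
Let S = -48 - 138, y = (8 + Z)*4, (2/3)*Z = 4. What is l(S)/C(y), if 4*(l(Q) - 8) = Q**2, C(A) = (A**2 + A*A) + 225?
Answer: 8657/6497 ≈ 1.3325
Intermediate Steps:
Z = 6 (Z = (3/2)*4 = 6)
y = 56 (y = (8 + 6)*4 = 14*4 = 56)
S = -186
C(A) = 225 + 2*A**2 (C(A) = (A**2 + A**2) + 225 = 2*A**2 + 225 = 225 + 2*A**2)
l(Q) = 8 + Q**2/4
l(S)/C(y) = (8 + (1/4)*(-186)**2)/(225 + 2*56**2) = (8 + (1/4)*34596)/(225 + 2*3136) = (8 + 8649)/(225 + 6272) = 8657/6497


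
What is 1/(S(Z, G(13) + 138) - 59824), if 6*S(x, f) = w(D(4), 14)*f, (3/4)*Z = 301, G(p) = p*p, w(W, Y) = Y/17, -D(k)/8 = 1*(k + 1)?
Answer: -51/3048875 ≈ -1.6727e-5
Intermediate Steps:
D(k) = -8 - 8*k (D(k) = -8*(k + 1) = -8*(1 + k) = -8 - 8*k)
w(W, Y) = Y/17 (w(W, Y) = Y*(1/17) = Y/17)
G(p) = p²
Z = 1204/3 (Z = (4/3)*301 = 1204/3 ≈ 401.33)
S(x, f) = 7*f/51 (S(x, f) = (((1/17)*14)*f)/6 = (14*f/17)/6 = 7*f/51)
1/(S(Z, G(13) + 138) - 59824) = 1/(7*(13² + 138)/51 - 59824) = 1/(7*(169 + 138)/51 - 59824) = 1/((7/51)*307 - 59824) = 1/(2149/51 - 59824) = 1/(-3048875/51) = -51/3048875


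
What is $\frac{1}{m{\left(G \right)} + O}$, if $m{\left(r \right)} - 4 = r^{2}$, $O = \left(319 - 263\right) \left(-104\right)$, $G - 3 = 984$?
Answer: $\frac{1}{968349} \approx 1.0327 \cdot 10^{-6}$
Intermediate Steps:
$G = 987$ ($G = 3 + 984 = 987$)
$O = -5824$ ($O = 56 \left(-104\right) = -5824$)
$m{\left(r \right)} = 4 + r^{2}$
$\frac{1}{m{\left(G \right)} + O} = \frac{1}{\left(4 + 987^{2}\right) - 5824} = \frac{1}{\left(4 + 974169\right) - 5824} = \frac{1}{974173 - 5824} = \frac{1}{968349}$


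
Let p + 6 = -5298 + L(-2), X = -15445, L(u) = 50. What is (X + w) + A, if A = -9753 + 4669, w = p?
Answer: -25783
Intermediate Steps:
p = -5254 (p = -6 + (-5298 + 50) = -6 - 5248 = -5254)
w = -5254
A = -5084
(X + w) + A = (-15445 - 5254) - 5084 = -20699 - 5084 = -25783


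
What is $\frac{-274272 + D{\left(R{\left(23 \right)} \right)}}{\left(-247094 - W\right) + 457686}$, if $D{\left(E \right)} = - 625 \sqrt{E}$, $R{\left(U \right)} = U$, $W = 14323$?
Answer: $- \frac{91424}{65423} - \frac{625 \sqrt{23}}{196269} \approx -1.4127$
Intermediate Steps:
$\frac{-274272 + D{\left(R{\left(23 \right)} \right)}}{\left(-247094 - W\right) + 457686} = \frac{-274272 - 625 \sqrt{23}}{\left(-247094 - 14323\right) + 457686} = \frac{-274272 - 625 \sqrt{23}}{-261417 + 457686} = \frac{-274272 - 625 \sqrt{23}}{196269} = \left(-274272 - 625 \sqrt{23}\right) \frac{1}{196269} = - \frac{91424}{65423} - \frac{625 \sqrt{23}}{196269}$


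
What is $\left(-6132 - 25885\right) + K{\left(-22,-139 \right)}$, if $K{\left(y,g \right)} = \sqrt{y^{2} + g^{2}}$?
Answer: $-32017 + \sqrt{19805} \approx -31876.0$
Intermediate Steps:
$K{\left(y,g \right)} = \sqrt{g^{2} + y^{2}}$
$\left(-6132 - 25885\right) + K{\left(-22,-139 \right)} = \left(-6132 - 25885\right) + \sqrt{\left(-139\right)^{2} + \left(-22\right)^{2}} = -32017 + \sqrt{19321 + 484} = -32017 + \sqrt{19805}$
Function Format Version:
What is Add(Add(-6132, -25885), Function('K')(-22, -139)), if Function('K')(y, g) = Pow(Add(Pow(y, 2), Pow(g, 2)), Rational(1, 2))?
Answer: Add(-32017, Pow(19805, Rational(1, 2))) ≈ -31876.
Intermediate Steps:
Function('K')(y, g) = Pow(Add(Pow(g, 2), Pow(y, 2)), Rational(1, 2))
Add(Add(-6132, -25885), Function('K')(-22, -139)) = Add(Add(-6132, -25885), Pow(Add(Pow(-139, 2), Pow(-22, 2)), Rational(1, 2))) = Add(-32017, Pow(Add(19321, 484), Rational(1, 2))) = Add(-32017, Pow(19805, Rational(1, 2)))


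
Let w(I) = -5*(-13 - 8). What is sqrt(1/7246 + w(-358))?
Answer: sqrt(5512981426)/7246 ≈ 10.247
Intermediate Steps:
w(I) = 105 (w(I) = -5*(-21) = 105)
sqrt(1/7246 + w(-358)) = sqrt(1/7246 + 105) = sqrt(760831/7246) = sqrt(5512981426)/7246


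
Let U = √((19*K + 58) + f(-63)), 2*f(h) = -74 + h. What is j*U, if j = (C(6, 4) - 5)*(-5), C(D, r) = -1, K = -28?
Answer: 15*I*√2170 ≈ 698.75*I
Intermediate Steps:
f(h) = -37 + h/2 (f(h) = (-74 + h)/2 = -37 + h/2)
j = 30 (j = (-1 - 5)*(-5) = -6*(-5) = 30)
U = I*√2170/2 (U = √((19*(-28) + 58) + (-37 + (½)*(-63))) = √((-532 + 58) + (-37 - 63/2)) = √(-474 - 137/2) = √(-1085/2) = I*√2170/2 ≈ 23.292*I)
j*U = 30*(I*√2170/2) = 15*I*√2170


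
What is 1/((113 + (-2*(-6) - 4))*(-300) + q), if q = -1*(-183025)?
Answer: 1/146725 ≈ 6.8155e-6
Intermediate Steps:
q = 183025
1/((113 + (-2*(-6) - 4))*(-300) + q) = 1/((113 + (-2*(-6) - 4))*(-300) + 183025) = 1/((113 + (12 - 4))*(-300) + 183025) = 1/((113 + 8)*(-300) + 183025) = 1/(121*(-300) + 183025) = 1/(-36300 + 183025) = 1/146725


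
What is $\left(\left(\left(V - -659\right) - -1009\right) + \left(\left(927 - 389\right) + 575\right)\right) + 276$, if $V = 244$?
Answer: $3301$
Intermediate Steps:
$\left(\left(\left(V - -659\right) - -1009\right) + \left(\left(927 - 389\right) + 575\right)\right) + 276 = \left(\left(\left(244 - -659\right) - -1009\right) + \left(\left(927 - 389\right) + 575\right)\right) + 276 = \left(\left(\left(244 + 659\right) + 1009\right) + \left(538 + 575\right)\right) + 276 = \left(\left(903 + 1009\right) + 1113\right) + 276 = \left(1912 + 1113\right) + 276 = 3025 + 276 = 3301$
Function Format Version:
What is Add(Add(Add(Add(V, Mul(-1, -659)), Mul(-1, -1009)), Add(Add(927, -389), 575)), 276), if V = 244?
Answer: 3301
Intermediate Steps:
Add(Add(Add(Add(V, Mul(-1, -659)), Mul(-1, -1009)), Add(Add(927, -389), 575)), 276) = Add(Add(Add(Add(244, Mul(-1, -659)), Mul(-1, -1009)), Add(Add(927, -389), 575)), 276) = Add(Add(Add(Add(244, 659), 1009), Add(538, 575)), 276) = Add(Add(Add(903, 1009), 1113), 276) = Add(Add(1912, 1113), 276) = Add(3025, 276) = 3301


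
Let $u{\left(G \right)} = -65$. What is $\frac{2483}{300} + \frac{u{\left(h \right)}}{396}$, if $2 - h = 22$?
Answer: $\frac{40157}{4950} \approx 8.1125$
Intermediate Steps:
$h = -20$ ($h = 2 - 22 = -20$)
$\frac{2483}{300} + \frac{u{\left(h \right)}}{396} = \frac{2483}{300} - \frac{65}{396} = \frac{40157}{4950}$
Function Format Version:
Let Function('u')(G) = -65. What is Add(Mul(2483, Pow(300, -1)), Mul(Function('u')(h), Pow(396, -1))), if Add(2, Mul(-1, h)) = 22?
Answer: Rational(40157, 4950) ≈ 8.1125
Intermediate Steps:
h = -20 (h = Add(2, Mul(-1, 22)) = Add(2, -22) = -20)
Add(Mul(2483, Pow(300, -1)), Mul(Function('u')(h), Pow(396, -1))) = Add(Mul(2483, Pow(300, -1)), Mul(-65, Pow(396, -1))) = Add(Mul(2483, Rational(1, 300)), Mul(-65, Rational(1, 396))) = Add(Rational(2483, 300), Rational(-65, 396)) = Rational(40157, 4950)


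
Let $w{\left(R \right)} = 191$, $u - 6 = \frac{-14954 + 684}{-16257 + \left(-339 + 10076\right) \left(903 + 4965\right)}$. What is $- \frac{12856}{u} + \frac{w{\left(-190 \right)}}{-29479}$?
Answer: $- \frac{5411923155237365}{2525675849959} \approx -2142.8$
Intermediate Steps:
$u = \frac{342708484}{57120459}$ ($u = 6 + \frac{-14954 + 684}{-16257 + \left(-339 + 10076\right) \left(903 + 4965\right)} = 6 - \frac{14270}{-16257 + 9737 \cdot 5868} = 6 - \frac{14270}{-16257 + 57136716} = 6 - \frac{14270}{57120459} = \frac{342708484}{57120459} \approx 5.9997$)
$- \frac{12856}{u} + \frac{w{\left(-190 \right)}}{-29479} = - \frac{12856}{\frac{342708484}{57120459}} + \frac{191}{-29479} = \left(-12856\right) \frac{57120459}{342708484} + 191 \left(- \frac{1}{29479}\right) = - \frac{183585155226}{85677121} - \frac{191}{29479} = - \frac{5411923155237365}{2525675849959}$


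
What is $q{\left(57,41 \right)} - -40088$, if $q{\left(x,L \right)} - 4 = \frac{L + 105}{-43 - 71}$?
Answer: $\frac{2285171}{57} \approx 40091.0$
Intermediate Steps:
$q{\left(x,L \right)} = \frac{117}{38} - \frac{L}{114}$ ($q{\left(x,L \right)} = 4 + \frac{L + 105}{-43 - 71} = 4 + \frac{105 + L}{-114} = 4 + \left(105 + L\right) \left(- \frac{1}{114}\right) = 4 - \left(\frac{35}{38} + \frac{L}{114}\right) = \frac{117}{38} - \frac{L}{114}$)
$q{\left(57,41 \right)} - -40088 = \left(\frac{117}{38} - \frac{41}{114}\right) - -40088 = \left(\frac{117}{38} - \frac{41}{114}\right) + 40088 = \frac{155}{57} + 40088 = \frac{2285171}{57}$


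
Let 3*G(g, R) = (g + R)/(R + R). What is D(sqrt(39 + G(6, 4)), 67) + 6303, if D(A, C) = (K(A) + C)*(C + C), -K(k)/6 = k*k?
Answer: -16410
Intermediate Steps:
K(k) = -6*k**2 (K(k) = -6*k*k = -6*k**2)
G(g, R) = (R + g)/(6*R) (G(g, R) = ((g + R)/(R + R))/3 = ((R + g)/((2*R)))/3 = ((R + g)*(1/(2*R)))/3 = ((R + g)/(2*R))/3 = (R + g)/(6*R))
D(A, C) = 2*C*(C - 6*A**2) (D(A, C) = (-6*A**2 + C)*(C + C) = (C - 6*A**2)*(2*C) = 2*C*(C - 6*A**2))
D(sqrt(39 + G(6, 4)), 67) + 6303 = 2*67*(67 - 6*(sqrt(39 + (1/6)*(4 + 6)/4))**2) + 6303 = 2*67*(67 - 6*(sqrt(39 + (1/6)*(1/4)*10))**2) + 6303 = 2*67*(67 - 6*(sqrt(39 + 5/12))**2) + 6303 = 2*67*(67 - 6*(sqrt(473/12))**2) + 6303 = 2*67*(67 - 6*(sqrt(1419)/6)**2) + 6303 = 2*67*(67 - 6*473/12) + 6303 = 2*67*(67 - 473/2) + 6303 = 2*67*(-339/2) + 6303 = -22713 + 6303 = -16410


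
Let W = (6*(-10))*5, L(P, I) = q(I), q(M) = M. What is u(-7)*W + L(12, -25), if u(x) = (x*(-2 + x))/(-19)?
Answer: 18425/19 ≈ 969.74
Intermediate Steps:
L(P, I) = I
u(x) = -x*(-2 + x)/19 (u(x) = (x*(-2 + x))*(-1/19) = -x*(-2 + x)/19)
W = -300 (W = -60*5 = -300)
u(-7)*W + L(12, -25) = ((1/19)*(-7)*(2 - 1*(-7)))*(-300) - 25 = ((1/19)*(-7)*(2 + 7))*(-300) - 25 = ((1/19)*(-7)*9)*(-300) - 25 = -63/19*(-300) - 25 = 18900/19 - 25 = 18425/19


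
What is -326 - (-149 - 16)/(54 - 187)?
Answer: -43523/133 ≈ -327.24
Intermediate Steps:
-326 - (-149 - 16)/(54 - 187) = -326 - (-165)/(-133) = -326 - (-165)*(-1)/133 = -326 - 1*165/133 = -326 - 165/133 = -43523/133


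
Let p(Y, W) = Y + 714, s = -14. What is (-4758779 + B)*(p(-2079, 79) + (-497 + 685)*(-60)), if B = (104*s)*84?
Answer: 61721294535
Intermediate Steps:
p(Y, W) = 714 + Y
B = -122304 (B = (104*(-14))*84 = -1456*84 = -122304)
(-4758779 + B)*(p(-2079, 79) + (-497 + 685)*(-60)) = (-4758779 - 122304)*((714 - 2079) + (-497 + 685)*(-60)) = -4881083*(-1365 + 188*(-60)) = -4881083*(-1365 - 11280) = -4881083*(-12645) = 61721294535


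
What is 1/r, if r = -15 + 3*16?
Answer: 1/33 ≈ 0.030303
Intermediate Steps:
r = 33 (r = -15 + 48 = 33)
1/r = 1/33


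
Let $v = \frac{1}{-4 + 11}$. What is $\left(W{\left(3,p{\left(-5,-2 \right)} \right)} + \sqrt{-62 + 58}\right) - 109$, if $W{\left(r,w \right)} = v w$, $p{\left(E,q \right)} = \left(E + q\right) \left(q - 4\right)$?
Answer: $-103 + 2 i \approx -103.0 + 2.0 i$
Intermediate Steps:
$p{\left(E,q \right)} = \left(-4 + q\right) \left(E + q\right)$ ($p{\left(E,q \right)} = \left(E + q\right) \left(-4 + q\right) = \left(-4 + q\right) \left(E + q\right)$)
$v = \frac{1}{7} \approx 0.14286$
$W{\left(r,w \right)} = \frac{w}{7}$
$\left(W{\left(3,p{\left(-5,-2 \right)} \right)} + \sqrt{-62 + 58}\right) - 109 = \left(\frac{\left(-2\right)^{2} - -20 - -8 - -10}{7} + \sqrt{-62 + 58}\right) - 109 = \left(\frac{4 + 20 + 8 + 10}{7} + \sqrt{-4}\right) - 109 = \left(\frac{1}{7} \cdot 42 + 2 i\right) - 109 = \left(6 + 2 i\right) - 109 = -103 + 2 i$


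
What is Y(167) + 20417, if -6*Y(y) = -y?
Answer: 122669/6 ≈ 20445.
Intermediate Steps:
Y(y) = y/6 (Y(y) = -(-1)*y/6 = y/6)
Y(167) + 20417 = (⅙)*167 + 20417 = 167/6 + 20417 = 122669/6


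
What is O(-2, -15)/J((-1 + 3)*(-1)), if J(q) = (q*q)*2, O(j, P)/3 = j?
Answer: -¾ ≈ -0.75000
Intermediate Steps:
O(j, P) = 3*j
J(q) = 2*q² (J(q) = q²*2 = 2*q²)
O(-2, -15)/J((-1 + 3)*(-1)) = (3*(-2))/((2*((-1 + 3)*(-1))²)) = -6/(2*(2*(-1))²) = -6/(2*(-2)²) = -6/(2*4) = -6/8 = -6*⅛ = -¾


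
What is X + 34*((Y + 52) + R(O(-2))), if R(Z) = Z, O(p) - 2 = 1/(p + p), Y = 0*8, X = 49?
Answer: 3753/2 ≈ 1876.5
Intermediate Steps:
Y = 0
O(p) = 2 + 1/(2*p) (O(p) = 2 + 1/(p + p) = 2 + 1/(2*p))
X + 34*((Y + 52) + R(O(-2))) = 49 + 34*((0 + 52) + (2 + (1/2)/(-2))) = 49 + 34*(52 + (2 + (1/2)*(-1/2))) = 49 + 34*(52 + (2 - 1/4)) = 49 + 34*(52 + 7/4) = 49 + 34*(215/4) = 49 + 3655/2 = 3753/2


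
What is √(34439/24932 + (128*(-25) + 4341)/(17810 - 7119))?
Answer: 3*√2936727973184587/133274006 ≈ 1.2199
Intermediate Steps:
√(34439/24932 + (128*(-25) + 4341)/(17810 - 7119)) = √(34439*(1/24932) + (-3200 + 4341)/10691) = √(34439/24932 + 1141*(1/10691)) = √(34439/24932 + 1141/10691) = √(396634761/266548012) = 3*√2936727973184587/133274006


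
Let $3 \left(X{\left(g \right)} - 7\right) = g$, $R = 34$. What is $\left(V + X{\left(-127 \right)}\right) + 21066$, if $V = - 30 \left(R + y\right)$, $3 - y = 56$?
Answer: $\frac{64802}{3} \approx 21601.0$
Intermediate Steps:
$X{\left(g \right)} = 7 + \frac{g}{3}$
$y = -53$ ($y = 3 - 56 = -53$)
$V = 570$ ($V = - 30 \left(34 - 53\right) = \left(-30\right) \left(-19\right) = 570$)
$\left(V + X{\left(-127 \right)}\right) + 21066 = \left(570 + \left(7 + \frac{1}{3} \left(-127\right)\right)\right) + 21066 = \left(570 + \left(7 - \frac{127}{3}\right)\right) + 21066 = \left(570 - \frac{106}{3}\right) + 21066 = \frac{1604}{3} + 21066 = \frac{64802}{3}$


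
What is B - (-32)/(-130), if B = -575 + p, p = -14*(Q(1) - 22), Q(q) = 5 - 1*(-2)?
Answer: -23741/65 ≈ -365.25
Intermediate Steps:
Q(q) = 7 (Q(q) = 5 + 2 = 7)
p = 210 (p = -14*(7 - 22) = -14*(-15) = 210)
B = -365 (B = -575 + 210 = -365)
B - (-32)/(-130) = -365 - (-32)/(-130) = -365 - (-1)*(-32)/130 = -365 - 1*16/65 = -365 - 16/65 = -23741/65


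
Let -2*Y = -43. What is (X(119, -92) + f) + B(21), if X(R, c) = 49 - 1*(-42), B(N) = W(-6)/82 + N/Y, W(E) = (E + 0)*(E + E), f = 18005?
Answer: 31906518/1763 ≈ 18098.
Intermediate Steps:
Y = 43/2 (Y = -1/2*(-43) = 43/2 ≈ 21.500)
W(E) = 2*E**2 (W(E) = E*(2*E) = 2*E**2)
B(N) = 36/41 + 2*N/43 (B(N) = (2*(-6)**2)/82 + N/(43/2) = (2*36)*(1/82) + N*(2/43) = 72*(1/82) + 2*N/43 = 36/41 + 2*N/43)
X(R, c) = 91 (X(R, c) = 49 + 42 = 91)
(X(119, -92) + f) + B(21) = (91 + 18005) + (36/41 + (2/43)*21) = 18096 + (36/41 + 42/43) = 18096 + 3270/1763 = 31906518/1763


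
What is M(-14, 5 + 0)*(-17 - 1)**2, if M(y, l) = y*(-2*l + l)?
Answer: 22680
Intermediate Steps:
M(y, l) = -l*y (M(y, l) = y*(-l) = -l*y)
M(-14, 5 + 0)*(-17 - 1)**2 = (-1*(5 + 0)*(-14))*(-17 - 1)**2 = -1*5*(-14)*(-18)**2 = 70*324 = 22680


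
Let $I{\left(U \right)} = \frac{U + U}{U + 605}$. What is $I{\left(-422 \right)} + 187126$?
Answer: $\frac{34243214}{183} \approx 1.8712 \cdot 10^{5}$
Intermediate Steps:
$I{\left(U \right)} = \frac{2 U}{605 + U}$
$I{\left(-422 \right)} + 187126 = 2 \left(-422\right) \frac{1}{605 - 422} + 187126 = 2 \left(-422\right) \frac{1}{183} + 187126 = - \frac{844}{183} + 187126 = \frac{34243214}{183}$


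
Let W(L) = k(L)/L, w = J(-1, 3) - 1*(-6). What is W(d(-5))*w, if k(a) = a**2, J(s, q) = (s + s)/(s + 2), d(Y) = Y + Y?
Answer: -40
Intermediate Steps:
d(Y) = 2*Y
J(s, q) = 2*s/(2 + s) (J(s, q) = (2*s)/(2 + s) = 2*s/(2 + s))
w = 4 (w = 2*(-1)/(2 - 1) - 1*(-6) = 2*(-1)/1 + 6 = 2*(-1)*1 + 6 = -2 + 6 = 4)
W(L) = L (W(L) = L**2/L = L)
W(d(-5))*w = (2*(-5))*4 = -10*4 = -40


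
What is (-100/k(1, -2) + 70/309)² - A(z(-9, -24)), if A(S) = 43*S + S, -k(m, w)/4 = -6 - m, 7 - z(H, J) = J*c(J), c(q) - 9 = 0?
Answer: -45853773803/4678569 ≈ -9800.8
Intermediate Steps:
c(q) = 9 (c(q) = 9 + 0 = 9)
z(H, J) = 7 - 9*J (z(H, J) = 7 - J*9 = 7 - 9*J)
k(m, w) = 24 + 4*m (k(m, w) = -4*(-6 - m) = 24 + 4*m)
A(S) = 44*S
(-100/k(1, -2) + 70/309)² - A(z(-9, -24)) = (-100/(24 + 4*1) + 70/309)² - 44*(7 - 9*(-24)) = (-100/(24 + 4) + 70*(1/309))² - 44*(7 + 216) = (-100/28 + 70/309)² - 44*223 = (-100*1/28 + 70/309)² - 1*9812 = (-25/7 + 70/309)² - 9812 = (-7235/2163)² - 9812 = 52345225/4678569 - 9812 = -45853773803/4678569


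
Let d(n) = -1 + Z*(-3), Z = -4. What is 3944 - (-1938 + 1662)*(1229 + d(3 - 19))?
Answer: 346184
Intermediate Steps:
d(n) = 11 (d(n) = -1 - 4*(-3) = -1 + 12 = 11)
3944 - (-1938 + 1662)*(1229 + d(3 - 19)) = 3944 - (-1938 + 1662)*(1229 + 11) = 3944 - (-276)*1240 = 3944 - 1*(-342240) = 3944 + 342240 = 346184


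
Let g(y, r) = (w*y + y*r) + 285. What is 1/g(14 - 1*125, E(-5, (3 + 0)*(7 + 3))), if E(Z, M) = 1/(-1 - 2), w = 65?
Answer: -1/6893 ≈ -0.00014507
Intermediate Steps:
E(Z, M) = -⅓ (E(Z, M) = 1/(-3) = -⅓)
g(y, r) = 285 + 65*y + r*y (g(y, r) = (65*y + y*r) + 285 = (65*y + r*y) + 285 = 285 + 65*y + r*y)
1/g(14 - 1*125, E(-5, (3 + 0)*(7 + 3))) = 1/(285 + 65*(14 - 1*125) - (14 - 1*125)/3) = 1/(285 + 65*(14 - 125) - (14 - 125)/3) = 1/(285 + 65*(-111) - ⅓*(-111)) = 1/(285 - 7215 + 37) = 1/(-6893) = -1/6893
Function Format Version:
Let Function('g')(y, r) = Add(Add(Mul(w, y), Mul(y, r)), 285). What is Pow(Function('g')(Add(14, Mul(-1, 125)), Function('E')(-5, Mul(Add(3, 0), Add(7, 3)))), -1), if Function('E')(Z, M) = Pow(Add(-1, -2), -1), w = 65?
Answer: Rational(-1, 6893) ≈ -0.00014507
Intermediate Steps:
Function('E')(Z, M) = Rational(-1, 3) (Function('E')(Z, M) = Pow(-3, -1) = Rational(-1, 3))
Function('g')(y, r) = Add(285, Mul(65, y), Mul(r, y)) (Function('g')(y, r) = Add(Add(Mul(65, y), Mul(y, r)), 285) = Add(Add(Mul(65, y), Mul(r, y)), 285) = Add(285, Mul(65, y), Mul(r, y)))
Pow(Function('g')(Add(14, Mul(-1, 125)), Function('E')(-5, Mul(Add(3, 0), Add(7, 3)))), -1) = Pow(Add(285, Mul(65, Add(14, Mul(-1, 125))), Mul(Rational(-1, 3), Add(14, Mul(-1, 125)))), -1) = Pow(Add(285, Mul(65, Add(14, -125)), Mul(Rational(-1, 3), Add(14, -125))), -1) = Pow(Add(285, Mul(65, -111), Mul(Rational(-1, 3), -111)), -1) = Pow(Add(285, -7215, 37), -1) = Pow(-6893, -1) = Rational(-1, 6893)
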